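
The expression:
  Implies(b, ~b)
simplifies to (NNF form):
~b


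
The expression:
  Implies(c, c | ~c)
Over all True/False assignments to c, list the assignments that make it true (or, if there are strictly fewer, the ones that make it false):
is always true.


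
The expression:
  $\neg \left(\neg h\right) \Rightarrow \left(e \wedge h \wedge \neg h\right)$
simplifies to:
$\neg h$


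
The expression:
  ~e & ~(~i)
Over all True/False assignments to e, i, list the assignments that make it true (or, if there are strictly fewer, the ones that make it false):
is true only for:
  e=False, i=True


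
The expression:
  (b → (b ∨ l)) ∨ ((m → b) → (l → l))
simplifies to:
True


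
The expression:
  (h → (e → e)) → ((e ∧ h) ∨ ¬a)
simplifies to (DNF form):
(e ∧ h) ∨ ¬a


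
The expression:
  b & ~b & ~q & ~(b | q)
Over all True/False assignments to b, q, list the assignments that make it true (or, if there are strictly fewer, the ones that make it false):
is never true.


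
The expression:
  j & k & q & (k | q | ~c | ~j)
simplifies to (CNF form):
j & k & q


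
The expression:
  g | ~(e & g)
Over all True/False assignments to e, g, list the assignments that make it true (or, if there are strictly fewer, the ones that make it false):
is always true.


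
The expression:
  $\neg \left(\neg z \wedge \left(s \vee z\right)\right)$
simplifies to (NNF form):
$z \vee \neg s$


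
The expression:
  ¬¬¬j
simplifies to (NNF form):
¬j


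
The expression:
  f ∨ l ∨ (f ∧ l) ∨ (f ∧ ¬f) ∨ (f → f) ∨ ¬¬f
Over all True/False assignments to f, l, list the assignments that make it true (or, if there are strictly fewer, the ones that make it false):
is always true.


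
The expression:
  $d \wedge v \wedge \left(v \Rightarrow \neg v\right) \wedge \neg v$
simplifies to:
$\text{False}$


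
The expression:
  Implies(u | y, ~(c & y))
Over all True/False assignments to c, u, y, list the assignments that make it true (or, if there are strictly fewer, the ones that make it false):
is false only for:
  c=True, u=False, y=True;
  c=True, u=True, y=True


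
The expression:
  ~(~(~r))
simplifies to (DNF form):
~r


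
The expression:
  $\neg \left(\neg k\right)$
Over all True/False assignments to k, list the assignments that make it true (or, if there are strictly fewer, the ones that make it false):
is true only for:
  k=True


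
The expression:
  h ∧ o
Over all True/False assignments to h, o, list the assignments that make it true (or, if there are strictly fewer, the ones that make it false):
is true only for:
  h=True, o=True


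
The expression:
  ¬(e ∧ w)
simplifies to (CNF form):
¬e ∨ ¬w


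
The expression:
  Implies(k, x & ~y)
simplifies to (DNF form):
~k | (x & ~y)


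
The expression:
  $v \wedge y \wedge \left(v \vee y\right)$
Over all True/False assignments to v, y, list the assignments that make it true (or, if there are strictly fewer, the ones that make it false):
is true only for:
  v=True, y=True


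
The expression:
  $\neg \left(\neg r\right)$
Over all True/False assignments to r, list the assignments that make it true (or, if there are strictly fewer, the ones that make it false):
is true only for:
  r=True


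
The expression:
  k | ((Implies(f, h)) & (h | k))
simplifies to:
h | k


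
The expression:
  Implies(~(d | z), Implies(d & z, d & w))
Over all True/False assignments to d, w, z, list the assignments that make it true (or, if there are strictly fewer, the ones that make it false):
is always true.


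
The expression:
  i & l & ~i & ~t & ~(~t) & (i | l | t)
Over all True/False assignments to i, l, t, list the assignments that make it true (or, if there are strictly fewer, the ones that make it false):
is never true.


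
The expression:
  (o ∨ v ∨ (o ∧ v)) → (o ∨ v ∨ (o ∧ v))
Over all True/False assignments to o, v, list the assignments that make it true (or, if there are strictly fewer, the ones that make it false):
is always true.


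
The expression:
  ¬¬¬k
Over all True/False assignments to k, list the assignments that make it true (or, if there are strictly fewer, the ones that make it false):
is true only for:
  k=False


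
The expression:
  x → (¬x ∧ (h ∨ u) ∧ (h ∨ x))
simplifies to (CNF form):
¬x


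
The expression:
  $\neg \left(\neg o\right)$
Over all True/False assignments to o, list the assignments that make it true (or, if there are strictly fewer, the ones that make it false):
is true only for:
  o=True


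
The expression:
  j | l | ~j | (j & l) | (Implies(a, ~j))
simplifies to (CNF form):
True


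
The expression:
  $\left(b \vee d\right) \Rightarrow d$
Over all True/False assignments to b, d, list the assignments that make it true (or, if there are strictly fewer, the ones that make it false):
is false only for:
  b=True, d=False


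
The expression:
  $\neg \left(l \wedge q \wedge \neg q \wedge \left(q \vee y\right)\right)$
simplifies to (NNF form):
$\text{True}$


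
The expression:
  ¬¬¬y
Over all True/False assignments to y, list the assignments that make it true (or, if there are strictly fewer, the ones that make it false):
is true only for:
  y=False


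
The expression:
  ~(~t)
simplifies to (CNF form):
t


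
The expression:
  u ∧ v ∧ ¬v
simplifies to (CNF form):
False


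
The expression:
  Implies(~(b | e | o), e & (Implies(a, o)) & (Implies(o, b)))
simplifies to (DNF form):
b | e | o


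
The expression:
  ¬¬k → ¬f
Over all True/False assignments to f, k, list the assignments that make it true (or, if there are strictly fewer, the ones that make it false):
is false only for:
  f=True, k=True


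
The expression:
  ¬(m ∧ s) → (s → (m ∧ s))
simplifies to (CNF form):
m ∨ ¬s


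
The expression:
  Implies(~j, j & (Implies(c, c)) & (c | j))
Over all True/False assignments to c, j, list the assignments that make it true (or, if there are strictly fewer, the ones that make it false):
is true only for:
  c=False, j=True;
  c=True, j=True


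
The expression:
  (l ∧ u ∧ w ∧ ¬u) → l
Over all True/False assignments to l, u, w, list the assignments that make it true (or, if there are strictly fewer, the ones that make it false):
is always true.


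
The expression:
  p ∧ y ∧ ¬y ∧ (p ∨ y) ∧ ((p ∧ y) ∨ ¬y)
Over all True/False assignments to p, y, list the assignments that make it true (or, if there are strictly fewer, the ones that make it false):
is never true.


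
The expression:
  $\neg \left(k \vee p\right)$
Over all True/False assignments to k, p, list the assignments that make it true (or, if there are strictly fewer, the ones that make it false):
is true only for:
  k=False, p=False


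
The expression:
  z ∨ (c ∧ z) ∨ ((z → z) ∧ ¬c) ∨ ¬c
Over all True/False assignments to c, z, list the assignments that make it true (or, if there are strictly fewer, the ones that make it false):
is false only for:
  c=True, z=False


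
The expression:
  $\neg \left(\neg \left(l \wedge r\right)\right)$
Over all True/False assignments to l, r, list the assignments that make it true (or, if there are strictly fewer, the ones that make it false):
is true only for:
  l=True, r=True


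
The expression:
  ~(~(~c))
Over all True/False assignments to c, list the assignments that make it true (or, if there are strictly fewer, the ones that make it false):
is true only for:
  c=False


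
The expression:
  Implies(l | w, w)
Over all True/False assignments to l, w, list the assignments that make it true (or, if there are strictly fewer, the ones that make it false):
is false only for:
  l=True, w=False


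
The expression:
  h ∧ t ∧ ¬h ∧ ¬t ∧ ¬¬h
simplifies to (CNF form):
False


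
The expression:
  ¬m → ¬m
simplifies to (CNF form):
True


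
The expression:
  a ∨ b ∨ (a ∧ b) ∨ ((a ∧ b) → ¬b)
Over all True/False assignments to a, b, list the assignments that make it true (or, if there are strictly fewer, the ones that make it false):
is always true.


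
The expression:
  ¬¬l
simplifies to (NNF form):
l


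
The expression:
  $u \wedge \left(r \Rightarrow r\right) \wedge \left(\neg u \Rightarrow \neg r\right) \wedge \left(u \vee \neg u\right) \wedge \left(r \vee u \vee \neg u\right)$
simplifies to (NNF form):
$u$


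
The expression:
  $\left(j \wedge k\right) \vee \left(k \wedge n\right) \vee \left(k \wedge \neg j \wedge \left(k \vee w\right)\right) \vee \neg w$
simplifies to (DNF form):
$k \vee \neg w$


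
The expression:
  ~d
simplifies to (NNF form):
~d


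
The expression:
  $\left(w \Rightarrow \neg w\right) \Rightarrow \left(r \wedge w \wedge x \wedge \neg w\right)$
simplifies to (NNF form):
$w$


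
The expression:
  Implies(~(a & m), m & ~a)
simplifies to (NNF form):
m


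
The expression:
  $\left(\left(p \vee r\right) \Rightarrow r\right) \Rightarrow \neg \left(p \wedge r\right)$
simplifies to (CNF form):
$\neg p \vee \neg r$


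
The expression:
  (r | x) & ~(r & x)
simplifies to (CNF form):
(r | x) & (~r | ~x)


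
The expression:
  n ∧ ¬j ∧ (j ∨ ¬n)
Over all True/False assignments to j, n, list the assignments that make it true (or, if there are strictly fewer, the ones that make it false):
is never true.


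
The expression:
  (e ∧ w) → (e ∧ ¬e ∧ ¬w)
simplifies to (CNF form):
¬e ∨ ¬w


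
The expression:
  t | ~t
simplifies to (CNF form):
True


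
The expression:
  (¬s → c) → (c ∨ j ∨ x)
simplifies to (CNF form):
c ∨ j ∨ x ∨ ¬s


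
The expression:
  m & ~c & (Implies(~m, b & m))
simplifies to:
m & ~c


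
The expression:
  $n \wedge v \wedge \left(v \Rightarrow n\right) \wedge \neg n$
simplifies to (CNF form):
$\text{False}$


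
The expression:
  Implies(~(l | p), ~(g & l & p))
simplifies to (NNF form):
True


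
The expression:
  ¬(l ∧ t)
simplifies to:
¬l ∨ ¬t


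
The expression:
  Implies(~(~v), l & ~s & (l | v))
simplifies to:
~v | (l & ~s)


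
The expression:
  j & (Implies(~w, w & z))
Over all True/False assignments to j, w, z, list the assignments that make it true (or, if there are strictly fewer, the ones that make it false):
is true only for:
  j=True, w=True, z=False;
  j=True, w=True, z=True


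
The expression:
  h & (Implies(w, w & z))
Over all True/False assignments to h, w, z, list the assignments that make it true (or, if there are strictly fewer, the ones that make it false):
is true only for:
  h=True, w=False, z=False;
  h=True, w=False, z=True;
  h=True, w=True, z=True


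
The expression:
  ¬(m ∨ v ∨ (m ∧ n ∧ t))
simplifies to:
¬m ∧ ¬v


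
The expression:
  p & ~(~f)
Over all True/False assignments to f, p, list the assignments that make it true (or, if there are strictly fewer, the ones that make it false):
is true only for:
  f=True, p=True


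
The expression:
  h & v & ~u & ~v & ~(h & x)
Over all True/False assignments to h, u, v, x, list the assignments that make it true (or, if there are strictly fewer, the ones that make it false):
is never true.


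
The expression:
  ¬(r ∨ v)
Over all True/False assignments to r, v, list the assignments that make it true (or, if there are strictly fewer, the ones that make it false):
is true only for:
  r=False, v=False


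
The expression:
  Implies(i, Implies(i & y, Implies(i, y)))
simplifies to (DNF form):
True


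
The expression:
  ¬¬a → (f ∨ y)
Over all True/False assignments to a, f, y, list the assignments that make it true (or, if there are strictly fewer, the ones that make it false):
is false only for:
  a=True, f=False, y=False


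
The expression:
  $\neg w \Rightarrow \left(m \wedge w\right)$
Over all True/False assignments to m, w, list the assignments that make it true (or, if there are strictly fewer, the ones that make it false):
is true only for:
  m=False, w=True;
  m=True, w=True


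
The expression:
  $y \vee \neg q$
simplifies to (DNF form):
$y \vee \neg q$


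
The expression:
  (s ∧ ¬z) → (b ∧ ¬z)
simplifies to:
b ∨ z ∨ ¬s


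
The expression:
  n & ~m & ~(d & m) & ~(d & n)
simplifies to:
n & ~d & ~m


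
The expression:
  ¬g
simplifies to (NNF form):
¬g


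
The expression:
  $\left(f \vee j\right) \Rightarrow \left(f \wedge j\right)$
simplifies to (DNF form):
$\left(f \wedge j\right) \vee \left(\neg f \wedge \neg j\right)$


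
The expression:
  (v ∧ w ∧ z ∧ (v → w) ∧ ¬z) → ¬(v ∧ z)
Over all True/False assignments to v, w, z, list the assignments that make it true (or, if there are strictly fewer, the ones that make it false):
is always true.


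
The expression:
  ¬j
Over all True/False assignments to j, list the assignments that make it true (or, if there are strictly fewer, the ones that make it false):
is true only for:
  j=False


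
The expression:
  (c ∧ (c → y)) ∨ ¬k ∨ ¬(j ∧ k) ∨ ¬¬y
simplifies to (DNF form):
y ∨ ¬j ∨ ¬k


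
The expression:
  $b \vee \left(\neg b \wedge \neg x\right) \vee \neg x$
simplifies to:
$b \vee \neg x$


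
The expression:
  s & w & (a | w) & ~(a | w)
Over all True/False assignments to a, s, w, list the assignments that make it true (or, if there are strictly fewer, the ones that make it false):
is never true.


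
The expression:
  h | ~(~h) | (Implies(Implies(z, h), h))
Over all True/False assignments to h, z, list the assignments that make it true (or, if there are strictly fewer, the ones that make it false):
is false only for:
  h=False, z=False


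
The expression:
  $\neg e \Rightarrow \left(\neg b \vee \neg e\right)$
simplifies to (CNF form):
$\text{True}$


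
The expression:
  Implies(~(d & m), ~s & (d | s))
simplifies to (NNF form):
d & (m | ~s)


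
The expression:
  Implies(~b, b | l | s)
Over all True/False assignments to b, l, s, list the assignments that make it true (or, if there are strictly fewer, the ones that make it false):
is false only for:
  b=False, l=False, s=False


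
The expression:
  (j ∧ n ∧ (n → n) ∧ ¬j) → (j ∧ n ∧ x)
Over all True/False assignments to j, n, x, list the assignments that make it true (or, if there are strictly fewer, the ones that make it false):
is always true.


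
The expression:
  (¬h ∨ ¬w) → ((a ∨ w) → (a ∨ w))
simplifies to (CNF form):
True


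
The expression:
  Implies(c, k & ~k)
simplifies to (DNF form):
~c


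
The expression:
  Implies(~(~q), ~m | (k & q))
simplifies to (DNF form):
k | ~m | ~q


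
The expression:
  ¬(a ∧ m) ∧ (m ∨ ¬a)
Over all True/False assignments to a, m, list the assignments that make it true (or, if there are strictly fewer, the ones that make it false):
is true only for:
  a=False, m=False;
  a=False, m=True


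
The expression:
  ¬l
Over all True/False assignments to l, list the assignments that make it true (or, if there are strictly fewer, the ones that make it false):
is true only for:
  l=False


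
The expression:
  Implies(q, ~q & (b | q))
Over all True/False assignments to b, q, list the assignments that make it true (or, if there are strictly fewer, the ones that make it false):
is true only for:
  b=False, q=False;
  b=True, q=False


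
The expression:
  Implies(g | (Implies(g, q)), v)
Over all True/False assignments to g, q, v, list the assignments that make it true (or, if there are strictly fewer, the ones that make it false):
is true only for:
  g=False, q=False, v=True;
  g=False, q=True, v=True;
  g=True, q=False, v=True;
  g=True, q=True, v=True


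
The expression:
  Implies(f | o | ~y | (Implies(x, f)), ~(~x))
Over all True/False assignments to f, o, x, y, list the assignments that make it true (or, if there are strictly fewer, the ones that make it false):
is true only for:
  f=False, o=False, x=True, y=False;
  f=False, o=False, x=True, y=True;
  f=False, o=True, x=True, y=False;
  f=False, o=True, x=True, y=True;
  f=True, o=False, x=True, y=False;
  f=True, o=False, x=True, y=True;
  f=True, o=True, x=True, y=False;
  f=True, o=True, x=True, y=True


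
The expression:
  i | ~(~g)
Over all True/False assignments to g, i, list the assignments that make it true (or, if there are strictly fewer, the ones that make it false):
is false only for:
  g=False, i=False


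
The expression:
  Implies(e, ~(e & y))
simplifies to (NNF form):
~e | ~y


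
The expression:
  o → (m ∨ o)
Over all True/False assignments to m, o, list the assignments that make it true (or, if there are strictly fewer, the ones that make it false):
is always true.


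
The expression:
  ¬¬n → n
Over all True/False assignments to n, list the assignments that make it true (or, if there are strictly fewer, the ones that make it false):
is always true.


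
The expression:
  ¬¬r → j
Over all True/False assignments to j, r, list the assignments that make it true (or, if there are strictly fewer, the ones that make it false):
is false only for:
  j=False, r=True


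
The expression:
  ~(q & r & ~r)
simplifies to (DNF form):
True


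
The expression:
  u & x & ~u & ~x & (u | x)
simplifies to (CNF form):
False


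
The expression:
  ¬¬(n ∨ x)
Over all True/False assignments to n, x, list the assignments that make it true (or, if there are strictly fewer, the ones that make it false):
is false only for:
  n=False, x=False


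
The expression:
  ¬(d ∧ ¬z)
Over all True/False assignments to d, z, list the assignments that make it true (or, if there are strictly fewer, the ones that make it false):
is false only for:
  d=True, z=False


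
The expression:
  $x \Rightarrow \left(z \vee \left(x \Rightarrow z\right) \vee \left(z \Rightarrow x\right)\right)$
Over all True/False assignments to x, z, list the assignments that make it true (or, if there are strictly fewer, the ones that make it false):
is always true.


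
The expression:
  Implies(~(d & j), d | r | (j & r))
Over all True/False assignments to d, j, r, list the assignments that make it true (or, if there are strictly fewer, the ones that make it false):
is false only for:
  d=False, j=False, r=False;
  d=False, j=True, r=False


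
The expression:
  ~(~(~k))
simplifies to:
~k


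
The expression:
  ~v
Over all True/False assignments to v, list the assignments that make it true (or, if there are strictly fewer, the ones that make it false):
is true only for:
  v=False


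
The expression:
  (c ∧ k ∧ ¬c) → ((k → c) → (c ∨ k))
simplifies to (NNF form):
True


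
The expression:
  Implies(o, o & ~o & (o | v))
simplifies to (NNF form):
~o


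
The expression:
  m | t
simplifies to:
m | t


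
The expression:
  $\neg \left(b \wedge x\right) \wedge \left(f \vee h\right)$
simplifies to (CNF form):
$\left(f \vee h\right) \wedge \left(\neg b \vee \neg x\right)$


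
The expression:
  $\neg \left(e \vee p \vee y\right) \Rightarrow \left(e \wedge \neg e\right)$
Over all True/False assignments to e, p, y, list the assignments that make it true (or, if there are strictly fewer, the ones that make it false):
is false only for:
  e=False, p=False, y=False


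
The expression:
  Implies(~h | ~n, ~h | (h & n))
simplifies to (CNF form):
n | ~h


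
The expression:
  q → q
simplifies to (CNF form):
True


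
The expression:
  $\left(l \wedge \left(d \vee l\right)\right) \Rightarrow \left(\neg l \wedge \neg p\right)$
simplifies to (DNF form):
$\neg l$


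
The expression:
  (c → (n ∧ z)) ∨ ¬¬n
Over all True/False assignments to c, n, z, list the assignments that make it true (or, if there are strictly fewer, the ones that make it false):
is false only for:
  c=True, n=False, z=False;
  c=True, n=False, z=True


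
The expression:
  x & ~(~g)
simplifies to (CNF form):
g & x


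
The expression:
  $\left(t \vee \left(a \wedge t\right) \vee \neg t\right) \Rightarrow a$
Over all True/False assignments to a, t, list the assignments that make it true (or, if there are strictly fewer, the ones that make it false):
is true only for:
  a=True, t=False;
  a=True, t=True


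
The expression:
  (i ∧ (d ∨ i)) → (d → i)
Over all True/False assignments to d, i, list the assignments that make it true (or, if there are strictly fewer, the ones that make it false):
is always true.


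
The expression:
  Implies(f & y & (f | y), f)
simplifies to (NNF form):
True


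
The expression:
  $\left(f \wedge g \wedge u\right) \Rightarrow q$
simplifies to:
$q \vee \neg f \vee \neg g \vee \neg u$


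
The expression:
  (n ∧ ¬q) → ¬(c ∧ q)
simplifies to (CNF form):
True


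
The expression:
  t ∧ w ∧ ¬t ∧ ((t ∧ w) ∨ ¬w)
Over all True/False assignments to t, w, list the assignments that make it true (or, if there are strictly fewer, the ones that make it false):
is never true.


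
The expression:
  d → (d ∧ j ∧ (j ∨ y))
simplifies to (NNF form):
j ∨ ¬d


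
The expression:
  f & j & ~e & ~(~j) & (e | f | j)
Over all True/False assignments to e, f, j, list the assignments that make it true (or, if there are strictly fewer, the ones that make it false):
is true only for:
  e=False, f=True, j=True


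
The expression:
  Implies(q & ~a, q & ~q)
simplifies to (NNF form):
a | ~q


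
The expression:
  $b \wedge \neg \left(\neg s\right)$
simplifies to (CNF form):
$b \wedge s$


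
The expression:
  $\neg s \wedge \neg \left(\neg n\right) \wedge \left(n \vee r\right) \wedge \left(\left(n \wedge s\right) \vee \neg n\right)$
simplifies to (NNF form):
$\text{False}$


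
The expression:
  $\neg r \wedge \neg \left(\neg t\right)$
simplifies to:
$t \wedge \neg r$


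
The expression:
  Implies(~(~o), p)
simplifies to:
p | ~o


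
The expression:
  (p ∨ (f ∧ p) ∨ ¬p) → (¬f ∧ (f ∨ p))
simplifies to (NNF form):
p ∧ ¬f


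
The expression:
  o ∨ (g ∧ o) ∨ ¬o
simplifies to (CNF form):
True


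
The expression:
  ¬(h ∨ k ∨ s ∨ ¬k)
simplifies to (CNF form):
False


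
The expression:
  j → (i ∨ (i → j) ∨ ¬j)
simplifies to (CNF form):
True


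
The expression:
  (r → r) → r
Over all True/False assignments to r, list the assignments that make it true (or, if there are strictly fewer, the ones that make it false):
is true only for:
  r=True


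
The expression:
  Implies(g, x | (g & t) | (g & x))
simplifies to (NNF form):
t | x | ~g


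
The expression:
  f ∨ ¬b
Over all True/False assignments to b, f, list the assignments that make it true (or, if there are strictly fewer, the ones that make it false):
is false only for:
  b=True, f=False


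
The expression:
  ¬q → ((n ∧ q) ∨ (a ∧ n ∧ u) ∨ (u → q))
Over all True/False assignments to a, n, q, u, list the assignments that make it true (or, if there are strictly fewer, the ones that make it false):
is false only for:
  a=False, n=False, q=False, u=True;
  a=False, n=True, q=False, u=True;
  a=True, n=False, q=False, u=True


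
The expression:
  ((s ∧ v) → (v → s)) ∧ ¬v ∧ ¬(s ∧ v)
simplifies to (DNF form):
¬v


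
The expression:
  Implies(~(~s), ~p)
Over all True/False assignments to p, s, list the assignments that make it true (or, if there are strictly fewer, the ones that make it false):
is false only for:
  p=True, s=True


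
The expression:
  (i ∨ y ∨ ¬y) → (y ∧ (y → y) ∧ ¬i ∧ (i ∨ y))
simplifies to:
y ∧ ¬i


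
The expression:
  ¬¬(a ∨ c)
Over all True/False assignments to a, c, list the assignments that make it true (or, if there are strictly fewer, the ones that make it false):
is false only for:
  a=False, c=False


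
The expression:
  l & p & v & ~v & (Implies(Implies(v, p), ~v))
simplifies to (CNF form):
False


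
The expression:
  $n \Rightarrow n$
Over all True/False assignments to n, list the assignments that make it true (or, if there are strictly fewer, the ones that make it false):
is always true.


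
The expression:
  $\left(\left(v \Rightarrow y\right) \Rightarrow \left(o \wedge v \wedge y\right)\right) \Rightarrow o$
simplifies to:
$o \vee y \vee \neg v$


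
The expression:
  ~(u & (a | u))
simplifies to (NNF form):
~u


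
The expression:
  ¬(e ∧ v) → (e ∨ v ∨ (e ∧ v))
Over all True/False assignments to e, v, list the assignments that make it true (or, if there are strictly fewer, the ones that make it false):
is false only for:
  e=False, v=False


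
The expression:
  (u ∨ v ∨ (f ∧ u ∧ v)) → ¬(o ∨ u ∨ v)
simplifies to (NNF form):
¬u ∧ ¬v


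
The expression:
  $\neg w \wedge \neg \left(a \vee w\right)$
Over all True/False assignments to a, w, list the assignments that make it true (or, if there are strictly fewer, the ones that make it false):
is true only for:
  a=False, w=False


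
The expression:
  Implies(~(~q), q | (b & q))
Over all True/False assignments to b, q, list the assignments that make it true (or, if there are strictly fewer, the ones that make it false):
is always true.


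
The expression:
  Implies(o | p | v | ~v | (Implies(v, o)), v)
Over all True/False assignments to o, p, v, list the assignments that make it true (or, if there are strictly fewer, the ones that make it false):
is true only for:
  o=False, p=False, v=True;
  o=False, p=True, v=True;
  o=True, p=False, v=True;
  o=True, p=True, v=True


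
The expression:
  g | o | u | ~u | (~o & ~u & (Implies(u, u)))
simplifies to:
True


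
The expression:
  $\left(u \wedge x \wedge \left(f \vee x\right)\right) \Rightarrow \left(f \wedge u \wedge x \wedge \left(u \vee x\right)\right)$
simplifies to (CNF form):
$f \vee \neg u \vee \neg x$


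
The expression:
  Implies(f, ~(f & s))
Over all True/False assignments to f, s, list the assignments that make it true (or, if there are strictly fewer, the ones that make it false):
is false only for:
  f=True, s=True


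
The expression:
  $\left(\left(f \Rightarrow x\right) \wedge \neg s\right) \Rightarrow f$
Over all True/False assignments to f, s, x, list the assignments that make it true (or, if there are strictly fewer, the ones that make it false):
is false only for:
  f=False, s=False, x=False;
  f=False, s=False, x=True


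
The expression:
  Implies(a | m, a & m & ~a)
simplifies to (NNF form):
~a & ~m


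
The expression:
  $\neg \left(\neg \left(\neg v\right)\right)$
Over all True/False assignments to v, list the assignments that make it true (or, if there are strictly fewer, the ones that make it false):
is true only for:
  v=False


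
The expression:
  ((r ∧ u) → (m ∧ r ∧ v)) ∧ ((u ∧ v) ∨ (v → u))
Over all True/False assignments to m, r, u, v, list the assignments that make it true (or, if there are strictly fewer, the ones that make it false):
is false only for:
  m=False, r=False, u=False, v=True;
  m=False, r=True, u=False, v=True;
  m=False, r=True, u=True, v=False;
  m=False, r=True, u=True, v=True;
  m=True, r=False, u=False, v=True;
  m=True, r=True, u=False, v=True;
  m=True, r=True, u=True, v=False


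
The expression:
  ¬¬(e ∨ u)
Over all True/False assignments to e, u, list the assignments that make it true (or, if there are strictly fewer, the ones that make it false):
is false only for:
  e=False, u=False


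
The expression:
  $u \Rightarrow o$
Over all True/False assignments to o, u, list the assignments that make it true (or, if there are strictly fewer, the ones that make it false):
is false only for:
  o=False, u=True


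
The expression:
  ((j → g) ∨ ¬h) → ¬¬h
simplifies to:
h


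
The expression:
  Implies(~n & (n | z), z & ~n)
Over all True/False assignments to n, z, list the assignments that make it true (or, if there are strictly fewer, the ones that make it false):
is always true.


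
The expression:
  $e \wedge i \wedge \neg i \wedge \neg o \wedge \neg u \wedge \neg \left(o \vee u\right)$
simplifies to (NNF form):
$\text{False}$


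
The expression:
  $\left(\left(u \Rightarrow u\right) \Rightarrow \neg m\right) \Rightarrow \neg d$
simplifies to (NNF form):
$m \vee \neg d$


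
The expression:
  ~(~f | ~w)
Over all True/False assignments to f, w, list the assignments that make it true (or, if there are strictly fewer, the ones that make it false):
is true only for:
  f=True, w=True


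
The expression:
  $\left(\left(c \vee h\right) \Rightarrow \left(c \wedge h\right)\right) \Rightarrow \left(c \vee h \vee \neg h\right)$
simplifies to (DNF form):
$\text{True}$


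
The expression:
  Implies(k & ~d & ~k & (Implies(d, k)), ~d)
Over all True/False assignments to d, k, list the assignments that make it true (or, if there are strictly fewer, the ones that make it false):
is always true.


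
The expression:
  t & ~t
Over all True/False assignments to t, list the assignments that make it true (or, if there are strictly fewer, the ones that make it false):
is never true.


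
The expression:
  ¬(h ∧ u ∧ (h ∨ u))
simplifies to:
¬h ∨ ¬u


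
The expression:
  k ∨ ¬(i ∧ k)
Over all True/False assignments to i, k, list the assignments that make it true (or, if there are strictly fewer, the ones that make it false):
is always true.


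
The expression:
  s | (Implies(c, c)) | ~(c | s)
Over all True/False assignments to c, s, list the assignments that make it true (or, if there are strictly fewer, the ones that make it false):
is always true.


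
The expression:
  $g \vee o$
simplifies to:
$g \vee o$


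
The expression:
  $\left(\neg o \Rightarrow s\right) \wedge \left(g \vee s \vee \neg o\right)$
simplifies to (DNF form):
$s \vee \left(g \wedge o\right)$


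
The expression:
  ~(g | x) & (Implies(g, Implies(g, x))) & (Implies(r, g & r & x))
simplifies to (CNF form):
~g & ~r & ~x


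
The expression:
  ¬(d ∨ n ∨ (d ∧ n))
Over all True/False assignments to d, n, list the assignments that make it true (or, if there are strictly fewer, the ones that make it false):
is true only for:
  d=False, n=False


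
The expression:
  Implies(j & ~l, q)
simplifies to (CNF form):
l | q | ~j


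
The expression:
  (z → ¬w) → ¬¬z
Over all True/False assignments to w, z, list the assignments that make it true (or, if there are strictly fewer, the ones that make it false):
is true only for:
  w=False, z=True;
  w=True, z=True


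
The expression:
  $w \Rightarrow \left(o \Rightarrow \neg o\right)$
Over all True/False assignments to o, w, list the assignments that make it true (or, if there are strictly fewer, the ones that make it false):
is false only for:
  o=True, w=True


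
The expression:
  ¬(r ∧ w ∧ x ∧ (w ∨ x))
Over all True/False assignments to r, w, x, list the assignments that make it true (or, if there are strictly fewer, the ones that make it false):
is false only for:
  r=True, w=True, x=True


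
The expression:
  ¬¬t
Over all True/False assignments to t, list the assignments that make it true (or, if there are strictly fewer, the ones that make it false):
is true only for:
  t=True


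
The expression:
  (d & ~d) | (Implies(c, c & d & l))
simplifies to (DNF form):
~c | (d & l)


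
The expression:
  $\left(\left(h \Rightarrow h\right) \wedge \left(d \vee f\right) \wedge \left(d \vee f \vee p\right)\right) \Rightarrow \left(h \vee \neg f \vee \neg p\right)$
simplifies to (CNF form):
$h \vee \neg f \vee \neg p$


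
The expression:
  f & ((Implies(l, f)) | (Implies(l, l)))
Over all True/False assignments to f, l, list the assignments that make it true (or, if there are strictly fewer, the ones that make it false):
is true only for:
  f=True, l=False;
  f=True, l=True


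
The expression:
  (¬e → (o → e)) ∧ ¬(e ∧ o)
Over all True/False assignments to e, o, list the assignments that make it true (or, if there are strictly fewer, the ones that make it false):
is true only for:
  e=False, o=False;
  e=True, o=False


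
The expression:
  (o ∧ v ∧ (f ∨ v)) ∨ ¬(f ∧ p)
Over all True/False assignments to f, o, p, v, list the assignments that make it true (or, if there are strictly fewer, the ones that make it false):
is false only for:
  f=True, o=False, p=True, v=False;
  f=True, o=False, p=True, v=True;
  f=True, o=True, p=True, v=False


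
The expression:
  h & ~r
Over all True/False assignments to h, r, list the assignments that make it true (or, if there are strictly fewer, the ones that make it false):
is true only for:
  h=True, r=False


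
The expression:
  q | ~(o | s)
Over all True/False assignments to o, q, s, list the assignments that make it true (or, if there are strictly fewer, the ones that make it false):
is false only for:
  o=False, q=False, s=True;
  o=True, q=False, s=False;
  o=True, q=False, s=True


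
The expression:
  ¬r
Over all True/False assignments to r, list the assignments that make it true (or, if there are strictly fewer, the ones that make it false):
is true only for:
  r=False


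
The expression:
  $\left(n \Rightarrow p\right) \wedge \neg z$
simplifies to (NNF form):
$\neg z \wedge \left(p \vee \neg n\right)$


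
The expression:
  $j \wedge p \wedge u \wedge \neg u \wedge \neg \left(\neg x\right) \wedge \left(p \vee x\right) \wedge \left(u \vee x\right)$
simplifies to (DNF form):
$\text{False}$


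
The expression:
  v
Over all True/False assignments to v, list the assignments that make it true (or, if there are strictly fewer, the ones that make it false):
is true only for:
  v=True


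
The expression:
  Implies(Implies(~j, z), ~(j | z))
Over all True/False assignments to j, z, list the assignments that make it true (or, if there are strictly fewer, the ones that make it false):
is true only for:
  j=False, z=False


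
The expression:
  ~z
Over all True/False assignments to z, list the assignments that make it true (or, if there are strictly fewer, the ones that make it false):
is true only for:
  z=False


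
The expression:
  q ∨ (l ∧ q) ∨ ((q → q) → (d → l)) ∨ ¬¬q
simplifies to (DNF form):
l ∨ q ∨ ¬d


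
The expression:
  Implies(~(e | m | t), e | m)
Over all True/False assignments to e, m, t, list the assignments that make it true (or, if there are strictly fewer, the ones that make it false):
is false only for:
  e=False, m=False, t=False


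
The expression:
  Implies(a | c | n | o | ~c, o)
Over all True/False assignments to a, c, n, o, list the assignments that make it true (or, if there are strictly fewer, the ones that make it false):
is true only for:
  a=False, c=False, n=False, o=True;
  a=False, c=False, n=True, o=True;
  a=False, c=True, n=False, o=True;
  a=False, c=True, n=True, o=True;
  a=True, c=False, n=False, o=True;
  a=True, c=False, n=True, o=True;
  a=True, c=True, n=False, o=True;
  a=True, c=True, n=True, o=True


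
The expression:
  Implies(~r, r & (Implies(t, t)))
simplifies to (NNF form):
r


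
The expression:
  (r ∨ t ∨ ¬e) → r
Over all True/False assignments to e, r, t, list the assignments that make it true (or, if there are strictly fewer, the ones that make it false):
is false only for:
  e=False, r=False, t=False;
  e=False, r=False, t=True;
  e=True, r=False, t=True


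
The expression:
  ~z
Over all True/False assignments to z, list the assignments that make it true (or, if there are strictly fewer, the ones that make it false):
is true only for:
  z=False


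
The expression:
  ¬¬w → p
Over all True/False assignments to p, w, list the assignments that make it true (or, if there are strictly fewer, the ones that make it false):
is false only for:
  p=False, w=True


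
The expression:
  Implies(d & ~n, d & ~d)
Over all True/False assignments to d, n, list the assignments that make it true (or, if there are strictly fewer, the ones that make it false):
is false only for:
  d=True, n=False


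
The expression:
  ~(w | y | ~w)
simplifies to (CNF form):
False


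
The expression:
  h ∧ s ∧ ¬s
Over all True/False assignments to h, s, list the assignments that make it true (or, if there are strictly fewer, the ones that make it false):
is never true.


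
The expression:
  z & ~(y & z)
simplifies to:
z & ~y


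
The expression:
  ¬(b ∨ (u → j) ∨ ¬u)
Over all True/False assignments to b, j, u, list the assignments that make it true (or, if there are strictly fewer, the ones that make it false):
is true only for:
  b=False, j=False, u=True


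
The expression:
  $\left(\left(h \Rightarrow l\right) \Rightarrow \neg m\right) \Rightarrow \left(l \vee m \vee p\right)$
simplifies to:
$l \vee m \vee p$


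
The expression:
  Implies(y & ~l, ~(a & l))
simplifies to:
True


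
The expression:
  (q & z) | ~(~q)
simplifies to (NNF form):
q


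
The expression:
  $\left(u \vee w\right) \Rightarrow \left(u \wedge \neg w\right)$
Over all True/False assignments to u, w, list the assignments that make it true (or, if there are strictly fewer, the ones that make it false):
is true only for:
  u=False, w=False;
  u=True, w=False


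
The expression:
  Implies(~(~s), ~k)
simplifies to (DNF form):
~k | ~s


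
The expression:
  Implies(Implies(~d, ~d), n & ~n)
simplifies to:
False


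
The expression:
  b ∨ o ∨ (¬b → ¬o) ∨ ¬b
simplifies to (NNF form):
True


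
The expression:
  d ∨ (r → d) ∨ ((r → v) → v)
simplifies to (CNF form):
True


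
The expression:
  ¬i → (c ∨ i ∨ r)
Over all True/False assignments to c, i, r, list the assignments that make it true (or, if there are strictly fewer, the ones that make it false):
is false only for:
  c=False, i=False, r=False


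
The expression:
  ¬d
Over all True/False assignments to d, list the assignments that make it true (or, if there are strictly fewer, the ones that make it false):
is true only for:
  d=False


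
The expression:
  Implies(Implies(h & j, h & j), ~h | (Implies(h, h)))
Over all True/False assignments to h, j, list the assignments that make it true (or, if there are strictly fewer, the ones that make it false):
is always true.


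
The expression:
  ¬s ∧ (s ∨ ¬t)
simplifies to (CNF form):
¬s ∧ ¬t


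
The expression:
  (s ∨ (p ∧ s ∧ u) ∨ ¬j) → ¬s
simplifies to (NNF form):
¬s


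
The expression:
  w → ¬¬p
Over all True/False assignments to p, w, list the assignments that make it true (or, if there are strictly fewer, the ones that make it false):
is false only for:
  p=False, w=True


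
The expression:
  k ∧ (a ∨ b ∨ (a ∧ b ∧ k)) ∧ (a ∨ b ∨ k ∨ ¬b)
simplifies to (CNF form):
k ∧ (a ∨ b)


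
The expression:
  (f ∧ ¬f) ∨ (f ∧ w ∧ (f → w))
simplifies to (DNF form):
f ∧ w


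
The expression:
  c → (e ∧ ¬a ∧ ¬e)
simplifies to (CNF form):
¬c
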